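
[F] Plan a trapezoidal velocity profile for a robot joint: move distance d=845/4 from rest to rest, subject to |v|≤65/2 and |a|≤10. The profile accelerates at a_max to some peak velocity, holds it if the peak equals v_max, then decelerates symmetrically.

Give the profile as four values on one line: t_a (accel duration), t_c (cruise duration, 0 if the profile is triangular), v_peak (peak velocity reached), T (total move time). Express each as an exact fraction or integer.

vₘ²/aₘ = (65/2)²/10 = 845/8
845/4 ≥ 845/8 ⇒ cruise phase
t_a = (65/2)/10 = 13/4; v_peak = 65/2
d_cruise = 845/4 − 845/8 = 845/8; t_c = (845/8)/(65/2) = 13/4
T = 2·13/4 + 13/4 = 39/4

t_a=13/4 t_c=13/4 v_peak=65/2 T=39/4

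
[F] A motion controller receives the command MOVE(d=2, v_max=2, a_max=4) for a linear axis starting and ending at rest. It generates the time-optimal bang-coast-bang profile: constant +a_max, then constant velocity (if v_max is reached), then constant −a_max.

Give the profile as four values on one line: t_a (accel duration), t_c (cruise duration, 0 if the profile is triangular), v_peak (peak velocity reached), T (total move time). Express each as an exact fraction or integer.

t_a=1/2 t_c=1/2 v_peak=2 T=3/2

(v_max)²/a_max = 2²/4 = 1
2 ≥ 1 ⇒ cruise phase
t_a = 2/4 = 1/2; v_peak = 2
d_cruise = 2 − 1 = 1; t_c = 1/2
T = 2·1/2 + 1/2 = 3/2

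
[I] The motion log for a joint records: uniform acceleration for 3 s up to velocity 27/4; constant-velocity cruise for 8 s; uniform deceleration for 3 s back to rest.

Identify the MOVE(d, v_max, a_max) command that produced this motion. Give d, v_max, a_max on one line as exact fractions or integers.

a_max = (27/4)/3 = 9/4
d_a = ½·27/4·3 = 81/8; d_c = 27/4·8 = 54
d = 2·81/8 + 54 = 297/4
t_c = 8 > 0 → v_max = v_peak = 27/4

d=297/4 v_max=27/4 a_max=9/4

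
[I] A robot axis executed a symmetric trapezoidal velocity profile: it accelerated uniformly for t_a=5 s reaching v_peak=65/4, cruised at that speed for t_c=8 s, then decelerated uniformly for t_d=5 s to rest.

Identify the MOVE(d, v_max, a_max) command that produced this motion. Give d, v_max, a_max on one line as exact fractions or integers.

d=845/4 v_max=65/4 a_max=13/4

a_max = (65/4)/5 = 13/4
d_a = ½·65/4·5 = 325/8; d_c = 65/4·8 = 130
d = 2·325/8 + 130 = 845/4
t_c = 8 > 0 → v_max = v_peak = 65/4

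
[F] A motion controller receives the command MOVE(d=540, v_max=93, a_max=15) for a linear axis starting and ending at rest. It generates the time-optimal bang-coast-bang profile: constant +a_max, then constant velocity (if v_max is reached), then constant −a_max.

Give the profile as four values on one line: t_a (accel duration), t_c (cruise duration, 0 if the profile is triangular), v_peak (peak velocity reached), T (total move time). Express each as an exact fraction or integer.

vₘ²/aₘ = 93²/15 = 2883/5
540 < 2883/5 ⇒ no cruise
v_peak = √(540·15) = √8100 = 90
t_a = 90/15 = 6; t_c = 0
T = 2·6 = 12

t_a=6 t_c=0 v_peak=90 T=12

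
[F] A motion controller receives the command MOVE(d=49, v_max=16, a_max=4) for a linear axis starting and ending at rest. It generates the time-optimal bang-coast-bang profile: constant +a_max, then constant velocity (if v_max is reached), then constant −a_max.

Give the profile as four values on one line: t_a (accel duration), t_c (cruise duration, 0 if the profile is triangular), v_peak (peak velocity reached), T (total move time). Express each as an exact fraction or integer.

(v_max)²/a_max = 16²/4 = 64
49 < 64 so t_c = 0
v_peak = √(49·4) = √196 = 14
t_a = 14/4 = 7/2; t_c = 0
T = 2·7/2 = 7

t_a=7/2 t_c=0 v_peak=14 T=7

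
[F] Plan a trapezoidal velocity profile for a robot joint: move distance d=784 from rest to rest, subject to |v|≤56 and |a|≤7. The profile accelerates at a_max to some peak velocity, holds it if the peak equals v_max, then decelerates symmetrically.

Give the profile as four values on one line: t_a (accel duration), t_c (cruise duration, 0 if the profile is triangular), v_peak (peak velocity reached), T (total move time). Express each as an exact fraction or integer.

t_a=8 t_c=6 v_peak=56 T=22

(v_max)²/a_max = 56²/7 = 448
784 ≥ 448 so v_max reached
t_a = 56/7 = 8; v_peak = 56
d_cruise = 784 − 448 = 336; t_c = 336/56 = 6
T = 2·8 + 6 = 22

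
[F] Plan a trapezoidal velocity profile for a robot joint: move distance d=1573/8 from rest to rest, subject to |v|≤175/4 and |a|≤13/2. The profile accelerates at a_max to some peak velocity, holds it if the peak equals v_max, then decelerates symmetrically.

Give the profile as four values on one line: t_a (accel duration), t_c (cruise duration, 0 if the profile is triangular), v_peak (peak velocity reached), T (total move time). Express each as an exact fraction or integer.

v_max²/a_max = (175/4)²/(13/2) = 30625/104
1573/8 < 30625/104 so t_c = 0
v_peak = √(1573/8·13/2) = √(20449/16) = 143/4
t_a = (143/4)/(13/2) = 11/2; t_c = 0
T = 2·11/2 = 11

t_a=11/2 t_c=0 v_peak=143/4 T=11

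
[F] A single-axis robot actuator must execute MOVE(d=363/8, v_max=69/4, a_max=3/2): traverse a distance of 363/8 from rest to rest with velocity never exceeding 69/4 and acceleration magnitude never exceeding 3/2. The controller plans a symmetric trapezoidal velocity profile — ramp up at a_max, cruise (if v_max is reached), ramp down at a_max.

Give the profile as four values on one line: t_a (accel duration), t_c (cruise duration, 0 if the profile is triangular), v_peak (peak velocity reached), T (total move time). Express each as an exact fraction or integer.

v_max²/a_max = (69/4)²/(3/2) = 1587/8
363/8 < 1587/8 → triangular
v_peak = √(363/8·3/2) = √(1089/16) = 33/4
t_a = (33/4)/(3/2) = 11/2; t_c = 0
T = 2·11/2 = 11

t_a=11/2 t_c=0 v_peak=33/4 T=11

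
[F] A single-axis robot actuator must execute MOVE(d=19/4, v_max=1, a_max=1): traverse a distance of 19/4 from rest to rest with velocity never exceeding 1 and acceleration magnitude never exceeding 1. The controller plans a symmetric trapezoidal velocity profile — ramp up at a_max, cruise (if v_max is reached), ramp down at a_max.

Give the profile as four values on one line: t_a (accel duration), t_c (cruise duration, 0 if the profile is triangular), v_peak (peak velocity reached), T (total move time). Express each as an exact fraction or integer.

vₘ²/aₘ = 1²/1 = 1
19/4 ≥ 1 ⇒ cruise phase
t_a = 1/1 = 1; v_peak = 1
d_cruise = 19/4 − 1 = 15/4; t_c = (15/4)/1 = 15/4
T = 2·1 + 15/4 = 23/4

t_a=1 t_c=15/4 v_peak=1 T=23/4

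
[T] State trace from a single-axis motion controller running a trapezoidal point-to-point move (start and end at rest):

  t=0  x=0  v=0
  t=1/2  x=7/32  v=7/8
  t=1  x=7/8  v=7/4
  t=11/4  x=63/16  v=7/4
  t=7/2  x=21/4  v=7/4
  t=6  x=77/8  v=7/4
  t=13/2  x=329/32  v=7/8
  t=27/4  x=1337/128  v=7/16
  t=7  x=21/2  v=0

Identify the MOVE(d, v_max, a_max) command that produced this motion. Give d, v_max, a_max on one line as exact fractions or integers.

d=21/2 v_max=7/4 a_max=7/4

final state: t=7, x=21/2, v=0 → d = 21/2
a_max = (7/8−0)/(1/2−0) = 7/4
max v = 7/4 over t∈[1,6] → v_max = 7/4
check: 7/4·(1+5) = 21/2 ✓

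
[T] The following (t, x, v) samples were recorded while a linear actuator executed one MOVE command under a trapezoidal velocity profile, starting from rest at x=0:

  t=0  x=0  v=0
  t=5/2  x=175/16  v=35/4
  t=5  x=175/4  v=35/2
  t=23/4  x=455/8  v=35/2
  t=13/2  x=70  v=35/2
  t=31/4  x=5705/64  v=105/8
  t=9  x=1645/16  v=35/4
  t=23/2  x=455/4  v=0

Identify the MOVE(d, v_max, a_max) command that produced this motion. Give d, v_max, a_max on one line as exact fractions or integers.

final state: t=23/2, x=455/4, v=0 → d = 455/4
a_max = (35/4−0)/(5/2−0) = 7/2
max v = 35/2 over t∈[5,13/2] → v_max = 35/2
check: 35/2·(5+3/2) = 455/4 ✓

d=455/4 v_max=35/2 a_max=7/2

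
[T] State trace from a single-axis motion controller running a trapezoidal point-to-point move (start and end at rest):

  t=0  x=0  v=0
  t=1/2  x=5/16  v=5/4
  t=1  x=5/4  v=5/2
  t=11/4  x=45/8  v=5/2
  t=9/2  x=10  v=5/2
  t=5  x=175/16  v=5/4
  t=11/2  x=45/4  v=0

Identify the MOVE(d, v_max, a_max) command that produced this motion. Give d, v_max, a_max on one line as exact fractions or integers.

final state: t=11/2, x=45/4, v=0 → d = 45/4
a_max = (5/4−0)/(1/2−0) = 5/2
max v = 5/2 over t∈[1,9/2] → v_max = 5/2
check: 5/2·(1+7/2) = 45/4 ✓

d=45/4 v_max=5/2 a_max=5/2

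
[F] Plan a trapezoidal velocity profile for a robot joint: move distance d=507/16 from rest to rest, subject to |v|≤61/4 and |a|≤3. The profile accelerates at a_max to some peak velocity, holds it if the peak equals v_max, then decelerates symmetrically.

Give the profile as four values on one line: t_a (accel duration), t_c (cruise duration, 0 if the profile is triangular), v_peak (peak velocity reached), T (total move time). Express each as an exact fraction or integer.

t_a=13/4 t_c=0 v_peak=39/4 T=13/2

v_max²/a_max = (61/4)²/3 = 3721/48
507/16 < 3721/48 so t_c = 0
v_peak = √(507/16·3) = √(1521/16) = 39/4
t_a = (39/4)/3 = 13/4; t_c = 0
T = 2·13/4 = 13/2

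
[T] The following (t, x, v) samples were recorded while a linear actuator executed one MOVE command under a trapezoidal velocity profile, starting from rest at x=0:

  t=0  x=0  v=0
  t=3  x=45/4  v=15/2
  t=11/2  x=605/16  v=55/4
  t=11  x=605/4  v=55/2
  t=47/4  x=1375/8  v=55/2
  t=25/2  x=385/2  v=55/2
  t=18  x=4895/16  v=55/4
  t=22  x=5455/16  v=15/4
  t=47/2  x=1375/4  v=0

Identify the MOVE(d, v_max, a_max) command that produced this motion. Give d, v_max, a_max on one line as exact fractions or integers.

d=1375/4 v_max=55/2 a_max=5/2

final state: t=47/2, x=1375/4, v=0 → d = 1375/4
a_max = (15/2−0)/(3−0) = 5/2
max v = 55/2 over t∈[11,25/2] → v_max = 55/2
check: 55/2·(11+3/2) = 1375/4 ✓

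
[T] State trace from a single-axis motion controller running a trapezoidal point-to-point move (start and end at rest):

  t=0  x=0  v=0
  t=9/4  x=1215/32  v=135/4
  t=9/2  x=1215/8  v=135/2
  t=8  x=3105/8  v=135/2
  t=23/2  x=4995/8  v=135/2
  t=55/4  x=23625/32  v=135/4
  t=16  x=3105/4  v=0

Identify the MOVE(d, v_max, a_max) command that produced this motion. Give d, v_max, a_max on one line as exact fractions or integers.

d=3105/4 v_max=135/2 a_max=15

final state: t=16, x=3105/4, v=0 → d = 3105/4
a_max = (135/4−0)/(9/4−0) = 15
max v = 135/2 over t∈[9/2,23/2] → v_max = 135/2
check: 135/2·(9/2+7) = 3105/4 ✓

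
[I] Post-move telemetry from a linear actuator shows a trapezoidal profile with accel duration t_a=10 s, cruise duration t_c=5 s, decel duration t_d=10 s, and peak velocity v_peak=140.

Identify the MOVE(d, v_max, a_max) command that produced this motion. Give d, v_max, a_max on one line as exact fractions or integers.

a_max = 140/10 = 14
d_a = ½·140·10 = 700; d_c = 140·5 = 700
d = 2·700 + 700 = 2100
t_c = 5 > 0 so v_max = 140

d=2100 v_max=140 a_max=14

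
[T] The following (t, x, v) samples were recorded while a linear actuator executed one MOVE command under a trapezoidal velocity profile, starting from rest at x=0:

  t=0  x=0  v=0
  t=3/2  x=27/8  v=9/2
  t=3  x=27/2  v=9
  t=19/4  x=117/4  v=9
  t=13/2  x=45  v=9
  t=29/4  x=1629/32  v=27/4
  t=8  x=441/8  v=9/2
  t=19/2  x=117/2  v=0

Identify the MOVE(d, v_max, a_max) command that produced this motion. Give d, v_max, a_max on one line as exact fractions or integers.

d=117/2 v_max=9 a_max=3

final state: t=19/2, x=117/2, v=0 → d = 117/2
a_max = (9/2−0)/(3/2−0) = 3
max v = 9 over t∈[3,13/2] → v_max = 9
check: 9·(3+7/2) = 117/2 ✓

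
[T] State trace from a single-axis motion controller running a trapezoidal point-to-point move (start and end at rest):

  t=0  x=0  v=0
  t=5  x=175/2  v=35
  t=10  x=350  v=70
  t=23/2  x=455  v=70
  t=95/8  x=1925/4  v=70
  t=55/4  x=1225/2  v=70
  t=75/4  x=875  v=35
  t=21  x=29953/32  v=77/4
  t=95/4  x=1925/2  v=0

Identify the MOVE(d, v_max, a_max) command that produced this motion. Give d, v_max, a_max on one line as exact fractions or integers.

final state: t=95/4, x=1925/2, v=0 → d = 1925/2
a_max = (35−0)/(5−0) = 7
max v = 70 over t∈[10,55/4] → v_max = 70
check: 70·(10+15/4) = 1925/2 ✓

d=1925/2 v_max=70 a_max=7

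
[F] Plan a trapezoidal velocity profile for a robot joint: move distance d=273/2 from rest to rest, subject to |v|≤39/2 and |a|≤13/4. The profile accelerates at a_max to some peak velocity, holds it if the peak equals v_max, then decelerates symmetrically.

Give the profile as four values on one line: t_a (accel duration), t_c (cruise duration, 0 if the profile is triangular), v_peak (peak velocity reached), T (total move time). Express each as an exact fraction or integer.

v_max²/a_max = (39/2)²/(13/4) = 117
273/2 ≥ 117 so v_max reached
t_a = (39/2)/(13/4) = 6; v_peak = 39/2
d_cruise = 273/2 − 117 = 39/2; t_c = (39/2)/(39/2) = 1
T = 2·6 + 1 = 13

t_a=6 t_c=1 v_peak=39/2 T=13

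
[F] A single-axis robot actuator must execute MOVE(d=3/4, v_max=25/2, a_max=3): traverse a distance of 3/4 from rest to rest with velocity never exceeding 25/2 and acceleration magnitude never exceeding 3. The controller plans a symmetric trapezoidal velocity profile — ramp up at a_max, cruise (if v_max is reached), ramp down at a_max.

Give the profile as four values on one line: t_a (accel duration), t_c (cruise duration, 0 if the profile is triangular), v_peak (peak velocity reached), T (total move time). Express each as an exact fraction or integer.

t_a=1/2 t_c=0 v_peak=3/2 T=1

v_max²/a_max = (25/2)²/3 = 625/12
3/4 < 625/12 ⇒ no cruise
v_peak = √(3/4·3) = √(9/4) = 3/2
t_a = (3/2)/3 = 1/2; t_c = 0
T = 2·1/2 = 1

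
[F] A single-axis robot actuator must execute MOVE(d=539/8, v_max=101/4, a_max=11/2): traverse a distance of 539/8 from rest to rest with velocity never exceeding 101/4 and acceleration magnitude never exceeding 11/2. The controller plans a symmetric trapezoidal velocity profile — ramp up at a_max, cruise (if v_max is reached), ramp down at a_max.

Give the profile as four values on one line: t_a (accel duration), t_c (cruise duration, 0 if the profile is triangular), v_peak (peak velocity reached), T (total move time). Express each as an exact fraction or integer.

v_max²/a_max = (101/4)²/(11/2) = 10201/88
539/8 < 10201/88 → triangular
v_peak = √(539/8·11/2) = √(5929/16) = 77/4
t_a = (77/4)/(11/2) = 7/2; t_c = 0
T = 2·7/2 = 7

t_a=7/2 t_c=0 v_peak=77/4 T=7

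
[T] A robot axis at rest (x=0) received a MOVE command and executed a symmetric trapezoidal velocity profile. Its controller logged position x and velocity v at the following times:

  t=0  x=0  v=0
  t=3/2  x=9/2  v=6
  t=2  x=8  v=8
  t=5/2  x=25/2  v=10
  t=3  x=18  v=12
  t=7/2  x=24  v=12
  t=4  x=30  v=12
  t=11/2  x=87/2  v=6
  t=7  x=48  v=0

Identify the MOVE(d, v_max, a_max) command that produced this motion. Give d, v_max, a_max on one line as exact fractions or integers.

final state: t=7, x=48, v=0 → d = 48
a_max = (6−0)/(3/2−0) = 4
max v = 12 over t∈[3,4] → v_max = 12
check: 12·(3+1) = 48 ✓

d=48 v_max=12 a_max=4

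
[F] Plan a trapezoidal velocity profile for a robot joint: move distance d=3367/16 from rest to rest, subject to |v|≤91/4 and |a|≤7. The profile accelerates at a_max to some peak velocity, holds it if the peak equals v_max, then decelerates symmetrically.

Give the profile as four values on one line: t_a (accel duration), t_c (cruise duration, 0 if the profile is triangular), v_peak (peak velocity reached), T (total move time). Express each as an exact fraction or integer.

t_a=13/4 t_c=6 v_peak=91/4 T=25/2

vₘ²/aₘ = (91/4)²/7 = 1183/16
3367/16 ≥ 1183/16 ⇒ cruise phase
t_a = (91/4)/7 = 13/4; v_peak = 91/4
d_cruise = 3367/16 − 1183/16 = 273/2; t_c = (273/2)/(91/4) = 6
T = 2·13/4 + 6 = 25/2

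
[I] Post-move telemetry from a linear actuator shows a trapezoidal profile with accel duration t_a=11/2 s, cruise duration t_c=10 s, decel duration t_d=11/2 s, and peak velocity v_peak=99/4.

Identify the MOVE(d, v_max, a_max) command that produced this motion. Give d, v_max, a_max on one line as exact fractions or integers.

a_max = (99/4)/(11/2) = 9/2
d_a = ½·99/4·11/2 = 1089/16; d_c = 99/4·10 = 495/2
d = 2·1089/16 + 495/2 = 3069/8
t_c = 10 > 0 → v_max = v_peak = 99/4

d=3069/8 v_max=99/4 a_max=9/2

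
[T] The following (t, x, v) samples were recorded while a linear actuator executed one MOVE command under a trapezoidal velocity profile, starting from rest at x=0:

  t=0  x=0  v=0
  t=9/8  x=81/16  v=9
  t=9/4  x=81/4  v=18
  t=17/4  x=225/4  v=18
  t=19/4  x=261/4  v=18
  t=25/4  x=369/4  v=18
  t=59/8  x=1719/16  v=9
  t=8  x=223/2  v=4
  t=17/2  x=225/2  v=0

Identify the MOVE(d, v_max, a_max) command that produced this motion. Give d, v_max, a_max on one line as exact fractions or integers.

final state: t=17/2, x=225/2, v=0 → d = 225/2
a_max = (9−0)/(9/8−0) = 8
max v = 18 over t∈[9/4,25/4] → v_max = 18
check: 18·(9/4+4) = 225/2 ✓

d=225/2 v_max=18 a_max=8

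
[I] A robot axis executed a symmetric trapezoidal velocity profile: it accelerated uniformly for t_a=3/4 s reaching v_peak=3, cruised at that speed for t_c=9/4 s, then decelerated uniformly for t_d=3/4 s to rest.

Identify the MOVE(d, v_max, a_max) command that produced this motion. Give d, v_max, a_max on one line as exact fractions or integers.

d=9 v_max=3 a_max=4

a_max = 3/(3/4) = 4
d_a = ½·3·3/4 = 9/8; d_c = 3·9/4 = 27/4
d = 2·9/8 + 27/4 = 9
t_c = 9/4 > 0 → v_max = v_peak = 3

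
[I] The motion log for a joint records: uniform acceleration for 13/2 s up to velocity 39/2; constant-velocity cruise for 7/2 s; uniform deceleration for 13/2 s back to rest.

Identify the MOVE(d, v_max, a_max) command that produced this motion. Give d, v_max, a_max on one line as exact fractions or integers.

a_max = (39/2)/(13/2) = 3
d_a = ½·39/2·13/2 = 507/8; d_c = 39/2·7/2 = 273/4
d = 2·507/8 + 273/4 = 195
t_c = 7/2 > 0 → v_max = v_peak = 39/2

d=195 v_max=39/2 a_max=3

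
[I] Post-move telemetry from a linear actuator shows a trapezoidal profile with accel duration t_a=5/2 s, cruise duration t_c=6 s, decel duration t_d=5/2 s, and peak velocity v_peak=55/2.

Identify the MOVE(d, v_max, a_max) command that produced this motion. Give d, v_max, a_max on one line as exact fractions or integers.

d=935/4 v_max=55/2 a_max=11

a_max = (55/2)/(5/2) = 11
d_a = ½·55/2·5/2 = 275/8; d_c = 55/2·6 = 165
d = 2·275/8 + 165 = 935/4
t_c = 6 > 0 → v_max = v_peak = 55/2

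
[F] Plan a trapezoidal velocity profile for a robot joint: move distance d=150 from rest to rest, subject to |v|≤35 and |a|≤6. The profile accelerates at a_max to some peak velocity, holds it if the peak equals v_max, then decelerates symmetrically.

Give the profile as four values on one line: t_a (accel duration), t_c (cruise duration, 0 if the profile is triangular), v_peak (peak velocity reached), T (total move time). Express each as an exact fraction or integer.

t_a=5 t_c=0 v_peak=30 T=10

v_max²/a_max = 35²/6 = 1225/6
150 < 1225/6 → triangular
v_peak = √(150·6) = √900 = 30
t_a = 30/6 = 5; t_c = 0
T = 2·5 = 10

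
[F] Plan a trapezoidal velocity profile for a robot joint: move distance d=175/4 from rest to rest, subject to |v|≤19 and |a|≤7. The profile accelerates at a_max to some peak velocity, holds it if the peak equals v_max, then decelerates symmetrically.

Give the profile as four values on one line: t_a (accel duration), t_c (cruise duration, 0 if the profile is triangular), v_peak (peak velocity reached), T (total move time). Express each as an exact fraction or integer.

(v_max)²/a_max = 19²/7 = 361/7
175/4 < 361/7 → triangular
v_peak = √(175/4·7) = √(1225/4) = 35/2
t_a = (35/2)/7 = 5/2; t_c = 0
T = 2·5/2 = 5

t_a=5/2 t_c=0 v_peak=35/2 T=5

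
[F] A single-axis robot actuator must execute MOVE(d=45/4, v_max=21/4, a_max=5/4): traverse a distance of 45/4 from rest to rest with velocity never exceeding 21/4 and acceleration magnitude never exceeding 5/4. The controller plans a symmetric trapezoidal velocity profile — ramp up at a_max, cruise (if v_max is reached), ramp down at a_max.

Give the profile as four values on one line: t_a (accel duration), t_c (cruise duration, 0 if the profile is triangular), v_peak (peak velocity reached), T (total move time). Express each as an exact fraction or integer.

vₘ²/aₘ = (21/4)²/(5/4) = 441/20
45/4 < 441/20 so t_c = 0
v_peak = √(45/4·5/4) = √(225/16) = 15/4
t_a = (15/4)/(5/4) = 3; t_c = 0
T = 2·3 = 6

t_a=3 t_c=0 v_peak=15/4 T=6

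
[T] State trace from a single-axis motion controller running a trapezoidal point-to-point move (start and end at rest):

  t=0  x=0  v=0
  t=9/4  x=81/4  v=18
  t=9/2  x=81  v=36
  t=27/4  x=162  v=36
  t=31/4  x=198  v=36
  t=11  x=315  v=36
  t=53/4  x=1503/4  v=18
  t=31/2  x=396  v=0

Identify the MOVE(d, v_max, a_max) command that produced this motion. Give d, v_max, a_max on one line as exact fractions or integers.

d=396 v_max=36 a_max=8

final state: t=31/2, x=396, v=0 → d = 396
a_max = (18−0)/(9/4−0) = 8
max v = 36 over t∈[9/2,11] → v_max = 36
check: 36·(9/2+13/2) = 396 ✓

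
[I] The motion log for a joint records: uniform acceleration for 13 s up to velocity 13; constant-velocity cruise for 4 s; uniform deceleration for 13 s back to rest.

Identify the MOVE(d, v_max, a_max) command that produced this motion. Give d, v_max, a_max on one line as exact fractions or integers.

a_max = 13/13 = 1
d_a = ½·13·13 = 169/2; d_c = 13·4 = 52
d = 2·169/2 + 52 = 221
t_c = 4 > 0 ⇒ limit active, v_max = 13

d=221 v_max=13 a_max=1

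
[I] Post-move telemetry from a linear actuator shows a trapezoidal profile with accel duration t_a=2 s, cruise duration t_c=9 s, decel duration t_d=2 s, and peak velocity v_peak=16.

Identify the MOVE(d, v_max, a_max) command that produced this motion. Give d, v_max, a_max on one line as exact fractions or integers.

d=176 v_max=16 a_max=8

a_max = 16/2 = 8
d_a = ½·16·2 = 16; d_c = 16·9 = 144
d = 2·16 + 144 = 176
t_c = 9 > 0 ⇒ limit active, v_max = 16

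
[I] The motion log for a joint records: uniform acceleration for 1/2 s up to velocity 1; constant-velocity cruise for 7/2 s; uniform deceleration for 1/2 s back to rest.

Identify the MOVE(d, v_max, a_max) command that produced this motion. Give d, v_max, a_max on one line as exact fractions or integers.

a_max = 1/(1/2) = 2
d_a = ½·1·1/2 = 1/4; d_c = 1·7/2 = 7/2
d = 2·1/4 + 7/2 = 4
t_c = 7/2 > 0 ⇒ limit active, v_max = 1

d=4 v_max=1 a_max=2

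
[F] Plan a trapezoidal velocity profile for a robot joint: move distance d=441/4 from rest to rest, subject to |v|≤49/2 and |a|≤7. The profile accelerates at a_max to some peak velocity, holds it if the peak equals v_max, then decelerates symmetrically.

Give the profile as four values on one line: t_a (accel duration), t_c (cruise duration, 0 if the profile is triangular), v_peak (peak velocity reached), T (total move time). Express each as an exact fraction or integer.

t_a=7/2 t_c=1 v_peak=49/2 T=8

vₘ²/aₘ = (49/2)²/7 = 343/4
441/4 ≥ 343/4 so v_max reached
t_a = (49/2)/7 = 7/2; v_peak = 49/2
d_cruise = 441/4 − 343/4 = 49/2; t_c = (49/2)/(49/2) = 1
T = 2·7/2 + 1 = 8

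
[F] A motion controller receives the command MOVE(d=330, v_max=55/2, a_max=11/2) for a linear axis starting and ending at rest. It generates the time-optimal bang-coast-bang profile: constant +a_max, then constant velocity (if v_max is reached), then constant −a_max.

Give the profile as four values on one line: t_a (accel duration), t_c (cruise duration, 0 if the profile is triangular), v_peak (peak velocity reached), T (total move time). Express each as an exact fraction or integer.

t_a=5 t_c=7 v_peak=55/2 T=17

v_max²/a_max = (55/2)²/(11/2) = 275/2
330 ≥ 275/2 → trapezoidal
t_a = (55/2)/(11/2) = 5; v_peak = 55/2
d_cruise = 330 − 275/2 = 385/2; t_c = (385/2)/(55/2) = 7
T = 2·5 + 7 = 17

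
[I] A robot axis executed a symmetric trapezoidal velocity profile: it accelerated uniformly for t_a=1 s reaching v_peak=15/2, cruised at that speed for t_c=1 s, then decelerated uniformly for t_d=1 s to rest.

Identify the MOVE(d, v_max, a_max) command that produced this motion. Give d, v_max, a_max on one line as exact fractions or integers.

d=15 v_max=15/2 a_max=15/2

a_max = (15/2)/1 = 15/2
d_a = ½·15/2·1 = 15/4; d_c = 15/2·1 = 15/2
d = 2·15/4 + 15/2 = 15
t_c = 1 > 0 ⇒ limit active, v_max = 15/2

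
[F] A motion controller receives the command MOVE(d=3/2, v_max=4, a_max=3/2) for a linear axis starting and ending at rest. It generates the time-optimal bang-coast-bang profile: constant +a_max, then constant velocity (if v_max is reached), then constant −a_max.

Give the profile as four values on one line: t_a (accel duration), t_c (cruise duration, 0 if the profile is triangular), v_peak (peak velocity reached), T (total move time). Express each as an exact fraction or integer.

(v_max)²/a_max = 4²/(3/2) = 32/3
3/2 < 32/3 ⇒ no cruise
v_peak = √(3/2·3/2) = √(9/4) = 3/2
t_a = (3/2)/(3/2) = 1; t_c = 0
T = 2·1 = 2

t_a=1 t_c=0 v_peak=3/2 T=2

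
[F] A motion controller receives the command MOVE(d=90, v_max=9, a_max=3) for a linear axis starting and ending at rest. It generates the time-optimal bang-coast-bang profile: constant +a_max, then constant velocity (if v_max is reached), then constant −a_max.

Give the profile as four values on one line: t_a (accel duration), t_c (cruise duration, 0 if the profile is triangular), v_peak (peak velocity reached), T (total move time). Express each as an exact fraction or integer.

t_a=3 t_c=7 v_peak=9 T=13

(v_max)²/a_max = 9²/3 = 27
90 ≥ 27 so v_max reached
t_a = 9/3 = 3; v_peak = 9
d_cruise = 90 − 27 = 63; t_c = 63/9 = 7
T = 2·3 + 7 = 13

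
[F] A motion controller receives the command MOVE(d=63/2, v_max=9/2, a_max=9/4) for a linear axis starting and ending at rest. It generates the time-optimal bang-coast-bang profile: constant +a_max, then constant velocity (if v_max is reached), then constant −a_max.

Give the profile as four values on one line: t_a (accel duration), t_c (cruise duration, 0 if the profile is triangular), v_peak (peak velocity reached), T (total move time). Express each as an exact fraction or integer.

t_a=2 t_c=5 v_peak=9/2 T=9

vₘ²/aₘ = (9/2)²/(9/4) = 9
63/2 ≥ 9 so v_max reached
t_a = (9/2)/(9/4) = 2; v_peak = 9/2
d_cruise = 63/2 − 9 = 45/2; t_c = (45/2)/(9/2) = 5
T = 2·2 + 5 = 9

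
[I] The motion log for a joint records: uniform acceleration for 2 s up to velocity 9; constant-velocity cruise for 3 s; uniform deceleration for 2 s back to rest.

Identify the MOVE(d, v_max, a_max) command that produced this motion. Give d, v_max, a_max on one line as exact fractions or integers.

d=45 v_max=9 a_max=9/2

a_max = 9/2
d_a = ½·9·2 = 9; d_c = 9·3 = 27
d = 2·9 + 27 = 45
t_c = 3 > 0 ⇒ limit active, v_max = 9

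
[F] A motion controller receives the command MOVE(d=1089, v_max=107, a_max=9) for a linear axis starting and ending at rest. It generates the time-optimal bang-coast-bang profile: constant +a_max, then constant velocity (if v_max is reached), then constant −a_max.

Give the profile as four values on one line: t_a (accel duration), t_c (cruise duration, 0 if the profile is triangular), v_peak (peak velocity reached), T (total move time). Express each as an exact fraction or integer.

t_a=11 t_c=0 v_peak=99 T=22

(v_max)²/a_max = 107²/9 = 11449/9
1089 < 11449/9 so t_c = 0
v_peak = √(1089·9) = √9801 = 99
t_a = 99/9 = 11; t_c = 0
T = 2·11 = 22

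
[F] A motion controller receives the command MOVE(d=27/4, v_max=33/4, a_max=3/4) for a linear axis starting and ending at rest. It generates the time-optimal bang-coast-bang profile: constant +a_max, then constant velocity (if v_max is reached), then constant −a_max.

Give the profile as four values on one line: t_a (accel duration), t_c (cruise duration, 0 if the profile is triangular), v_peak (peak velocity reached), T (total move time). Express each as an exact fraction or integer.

vₘ²/aₘ = (33/4)²/(3/4) = 363/4
27/4 < 363/4 so t_c = 0
v_peak = √(27/4·3/4) = √(81/16) = 9/4
t_a = (9/4)/(3/4) = 3; t_c = 0
T = 2·3 = 6

t_a=3 t_c=0 v_peak=9/4 T=6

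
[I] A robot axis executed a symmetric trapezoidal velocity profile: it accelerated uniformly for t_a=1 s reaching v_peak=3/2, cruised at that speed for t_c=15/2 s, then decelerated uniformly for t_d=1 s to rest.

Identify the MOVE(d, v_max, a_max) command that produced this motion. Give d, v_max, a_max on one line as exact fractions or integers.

d=51/4 v_max=3/2 a_max=3/2

a_max = (3/2)/1 = 3/2
d_a = ½·3/2·1 = 3/4; d_c = 3/2·15/2 = 45/4
d = 2·3/4 + 45/4 = 51/4
t_c = 15/2 > 0 → v_max = v_peak = 3/2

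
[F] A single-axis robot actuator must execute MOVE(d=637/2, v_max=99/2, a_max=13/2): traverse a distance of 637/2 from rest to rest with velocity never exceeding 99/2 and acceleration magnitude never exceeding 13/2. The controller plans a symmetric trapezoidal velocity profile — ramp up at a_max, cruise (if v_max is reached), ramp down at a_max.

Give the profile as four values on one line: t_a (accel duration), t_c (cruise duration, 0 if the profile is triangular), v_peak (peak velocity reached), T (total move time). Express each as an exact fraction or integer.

v_max²/a_max = (99/2)²/(13/2) = 9801/26
637/2 < 9801/26 → triangular
v_peak = √(637/2·13/2) = √(8281/4) = 91/2
t_a = (91/2)/(13/2) = 7; t_c = 0
T = 2·7 = 14

t_a=7 t_c=0 v_peak=91/2 T=14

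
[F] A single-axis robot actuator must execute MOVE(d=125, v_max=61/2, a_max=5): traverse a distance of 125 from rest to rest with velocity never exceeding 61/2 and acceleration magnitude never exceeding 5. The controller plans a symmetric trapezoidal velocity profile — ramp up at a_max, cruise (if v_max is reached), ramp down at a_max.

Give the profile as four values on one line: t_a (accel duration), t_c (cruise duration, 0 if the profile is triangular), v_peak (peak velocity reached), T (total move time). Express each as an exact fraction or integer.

t_a=5 t_c=0 v_peak=25 T=10

vₘ²/aₘ = (61/2)²/5 = 3721/20
125 < 3721/20 ⇒ no cruise
v_peak = √(125·5) = √625 = 25
t_a = 25/5 = 5; t_c = 0
T = 2·5 = 10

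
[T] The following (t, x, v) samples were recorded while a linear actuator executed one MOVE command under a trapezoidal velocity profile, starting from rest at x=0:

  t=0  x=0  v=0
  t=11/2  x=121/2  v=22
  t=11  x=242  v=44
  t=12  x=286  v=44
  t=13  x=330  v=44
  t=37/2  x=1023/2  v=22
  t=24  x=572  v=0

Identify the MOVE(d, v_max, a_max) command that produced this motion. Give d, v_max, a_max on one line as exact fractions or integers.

final state: t=24, x=572, v=0 → d = 572
a_max = (22−0)/(11/2−0) = 4
max v = 44 over t∈[11,13] → v_max = 44
check: 44·(11+2) = 572 ✓

d=572 v_max=44 a_max=4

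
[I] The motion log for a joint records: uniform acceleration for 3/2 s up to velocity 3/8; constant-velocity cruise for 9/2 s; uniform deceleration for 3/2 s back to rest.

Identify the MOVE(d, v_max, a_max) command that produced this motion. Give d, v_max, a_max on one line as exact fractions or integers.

a_max = (3/8)/(3/2) = 1/4
d_a = ½·3/8·3/2 = 9/32; d_c = 3/8·9/2 = 27/16
d = 2·9/32 + 27/16 = 9/4
t_c = 9/2 > 0 ⇒ limit active, v_max = 3/8

d=9/4 v_max=3/8 a_max=1/4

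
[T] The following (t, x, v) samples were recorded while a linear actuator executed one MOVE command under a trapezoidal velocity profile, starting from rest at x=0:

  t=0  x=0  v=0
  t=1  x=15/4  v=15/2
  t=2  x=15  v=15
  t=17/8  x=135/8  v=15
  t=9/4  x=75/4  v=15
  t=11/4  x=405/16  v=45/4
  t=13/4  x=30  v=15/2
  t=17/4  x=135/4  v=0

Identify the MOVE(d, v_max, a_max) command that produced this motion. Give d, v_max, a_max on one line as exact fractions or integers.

d=135/4 v_max=15 a_max=15/2

final state: t=17/4, x=135/4, v=0 → d = 135/4
a_max = (15/2−0)/(1−0) = 15/2
max v = 15 over t∈[2,9/4] → v_max = 15
check: 15·(2+1/4) = 135/4 ✓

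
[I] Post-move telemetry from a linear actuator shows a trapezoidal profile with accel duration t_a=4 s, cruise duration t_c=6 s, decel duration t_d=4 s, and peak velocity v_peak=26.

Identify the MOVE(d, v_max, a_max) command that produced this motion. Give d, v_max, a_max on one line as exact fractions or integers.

d=260 v_max=26 a_max=13/2

a_max = 26/4 = 13/2
d_a = ½·26·4 = 52; d_c = 26·6 = 156
d = 2·52 + 156 = 260
t_c = 6 > 0 ⇒ limit active, v_max = 26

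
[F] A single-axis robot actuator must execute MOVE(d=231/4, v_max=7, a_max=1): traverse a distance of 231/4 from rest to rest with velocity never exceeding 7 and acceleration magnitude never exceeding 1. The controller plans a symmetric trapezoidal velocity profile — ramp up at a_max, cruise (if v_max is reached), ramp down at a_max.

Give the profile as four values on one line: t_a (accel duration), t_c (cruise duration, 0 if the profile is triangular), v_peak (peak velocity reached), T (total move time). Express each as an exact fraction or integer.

v_max²/a_max = 7²/1 = 49
231/4 ≥ 49 ⇒ cruise phase
t_a = 7/1 = 7; v_peak = 7
d_cruise = 231/4 − 49 = 35/4; t_c = (35/4)/7 = 5/4
T = 2·7 + 5/4 = 61/4

t_a=7 t_c=5/4 v_peak=7 T=61/4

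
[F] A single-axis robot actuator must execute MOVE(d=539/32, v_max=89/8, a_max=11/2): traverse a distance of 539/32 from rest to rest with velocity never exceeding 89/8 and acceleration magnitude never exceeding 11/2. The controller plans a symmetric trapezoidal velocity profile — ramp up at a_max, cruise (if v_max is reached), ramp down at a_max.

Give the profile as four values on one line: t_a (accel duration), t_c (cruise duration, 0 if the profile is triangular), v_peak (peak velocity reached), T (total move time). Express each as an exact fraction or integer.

vₘ²/aₘ = (89/8)²/(11/2) = 7921/352
539/32 < 7921/352 → triangular
v_peak = √(539/32·11/2) = √(5929/64) = 77/8
t_a = (77/8)/(11/2) = 7/4; t_c = 0
T = 2·7/4 = 7/2

t_a=7/4 t_c=0 v_peak=77/8 T=7/2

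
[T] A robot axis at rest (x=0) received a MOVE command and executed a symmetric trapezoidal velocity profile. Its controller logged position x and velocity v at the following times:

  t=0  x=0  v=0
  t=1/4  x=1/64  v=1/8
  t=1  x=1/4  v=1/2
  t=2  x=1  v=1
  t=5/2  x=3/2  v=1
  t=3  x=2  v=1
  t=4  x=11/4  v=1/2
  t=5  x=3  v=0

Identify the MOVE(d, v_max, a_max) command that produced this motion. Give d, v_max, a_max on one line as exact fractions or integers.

final state: t=5, x=3, v=0 → d = 3
a_max = (1/8−0)/(1/4−0) = 1/2
max v = 1 over t∈[2,3] → v_max = 1
check: 1·(2+1) = 3 ✓

d=3 v_max=1 a_max=1/2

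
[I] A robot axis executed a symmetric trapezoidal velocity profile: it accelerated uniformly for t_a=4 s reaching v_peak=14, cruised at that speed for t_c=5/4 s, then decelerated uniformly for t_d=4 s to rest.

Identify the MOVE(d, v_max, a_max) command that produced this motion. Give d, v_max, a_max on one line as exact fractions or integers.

d=147/2 v_max=14 a_max=7/2

a_max = 14/4 = 7/2
d_a = ½·14·4 = 28; d_c = 14·5/4 = 35/2
d = 2·28 + 35/2 = 147/2
t_c = 5/4 > 0 so v_max = 14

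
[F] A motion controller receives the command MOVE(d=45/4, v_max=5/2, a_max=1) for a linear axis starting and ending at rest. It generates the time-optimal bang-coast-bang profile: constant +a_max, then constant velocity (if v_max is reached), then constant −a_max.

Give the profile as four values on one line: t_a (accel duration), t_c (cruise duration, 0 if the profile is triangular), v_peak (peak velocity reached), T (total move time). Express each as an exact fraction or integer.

v_max²/a_max = (5/2)²/1 = 25/4
45/4 ≥ 25/4 so v_max reached
t_a = (5/2)/1 = 5/2; v_peak = 5/2
d_cruise = 45/4 − 25/4 = 5; t_c = 5/(5/2) = 2
T = 2·5/2 + 2 = 7

t_a=5/2 t_c=2 v_peak=5/2 T=7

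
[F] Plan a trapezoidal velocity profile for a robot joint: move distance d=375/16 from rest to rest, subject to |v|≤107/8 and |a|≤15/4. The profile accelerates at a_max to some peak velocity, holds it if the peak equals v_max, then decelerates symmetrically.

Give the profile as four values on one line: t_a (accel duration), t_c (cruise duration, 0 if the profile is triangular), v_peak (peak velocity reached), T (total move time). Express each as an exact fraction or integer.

t_a=5/2 t_c=0 v_peak=75/8 T=5

vₘ²/aₘ = (107/8)²/(15/4) = 11449/240
375/16 < 11449/240 so t_c = 0
v_peak = √(375/16·15/4) = √(5625/64) = 75/8
t_a = (75/8)/(15/4) = 5/2; t_c = 0
T = 2·5/2 = 5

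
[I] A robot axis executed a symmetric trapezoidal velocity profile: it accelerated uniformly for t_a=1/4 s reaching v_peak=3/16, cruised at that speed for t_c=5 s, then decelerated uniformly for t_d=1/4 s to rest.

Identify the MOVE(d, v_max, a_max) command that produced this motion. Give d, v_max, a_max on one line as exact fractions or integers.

d=63/64 v_max=3/16 a_max=3/4

a_max = (3/16)/(1/4) = 3/4
d_a = ½·3/16·1/4 = 3/128; d_c = 3/16·5 = 15/16
d = 2·3/128 + 15/16 = 63/64
t_c = 5 > 0 ⇒ limit active, v_max = 3/16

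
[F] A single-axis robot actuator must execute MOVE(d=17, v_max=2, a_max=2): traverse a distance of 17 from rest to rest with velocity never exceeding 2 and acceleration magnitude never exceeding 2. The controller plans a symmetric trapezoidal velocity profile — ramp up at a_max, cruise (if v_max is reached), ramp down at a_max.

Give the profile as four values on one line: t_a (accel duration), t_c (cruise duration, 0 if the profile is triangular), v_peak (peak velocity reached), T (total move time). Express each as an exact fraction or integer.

t_a=1 t_c=15/2 v_peak=2 T=19/2

v_max²/a_max = 2²/2 = 2
17 ≥ 2 ⇒ cruise phase
t_a = 2/2 = 1; v_peak = 2
d_cruise = 17 − 2 = 15; t_c = 15/2
T = 2·1 + 15/2 = 19/2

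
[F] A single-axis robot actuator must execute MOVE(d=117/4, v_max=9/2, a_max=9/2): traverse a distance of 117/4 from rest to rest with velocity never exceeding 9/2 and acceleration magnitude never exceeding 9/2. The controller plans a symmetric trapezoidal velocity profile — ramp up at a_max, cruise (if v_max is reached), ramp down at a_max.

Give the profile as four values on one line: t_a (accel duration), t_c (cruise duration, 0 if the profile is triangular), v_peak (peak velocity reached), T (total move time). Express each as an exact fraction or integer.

v_max²/a_max = (9/2)²/(9/2) = 9/2
117/4 ≥ 9/2 ⇒ cruise phase
t_a = (9/2)/(9/2) = 1; v_peak = 9/2
d_cruise = 117/4 − 9/2 = 99/4; t_c = (99/4)/(9/2) = 11/2
T = 2·1 + 11/2 = 15/2

t_a=1 t_c=11/2 v_peak=9/2 T=15/2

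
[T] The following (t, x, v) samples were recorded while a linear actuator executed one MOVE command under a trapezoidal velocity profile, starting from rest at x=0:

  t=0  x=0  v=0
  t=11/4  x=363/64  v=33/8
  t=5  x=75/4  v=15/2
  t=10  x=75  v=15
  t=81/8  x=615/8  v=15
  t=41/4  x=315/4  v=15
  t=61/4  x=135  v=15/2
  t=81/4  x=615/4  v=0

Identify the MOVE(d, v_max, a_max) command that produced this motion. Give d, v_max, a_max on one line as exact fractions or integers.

final state: t=81/4, x=615/4, v=0 → d = 615/4
a_max = (33/8−0)/(11/4−0) = 3/2
max v = 15 over t∈[10,41/4] → v_max = 15
check: 15·(10+1/4) = 615/4 ✓

d=615/4 v_max=15 a_max=3/2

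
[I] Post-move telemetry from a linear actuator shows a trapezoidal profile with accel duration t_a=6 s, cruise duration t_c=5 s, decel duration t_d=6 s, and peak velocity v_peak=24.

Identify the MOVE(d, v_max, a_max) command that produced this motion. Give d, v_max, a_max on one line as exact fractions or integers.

d=264 v_max=24 a_max=4

a_max = 24/6 = 4
d_a = ½·24·6 = 72; d_c = 24·5 = 120
d = 2·72 + 120 = 264
t_c = 5 > 0 so v_max = 24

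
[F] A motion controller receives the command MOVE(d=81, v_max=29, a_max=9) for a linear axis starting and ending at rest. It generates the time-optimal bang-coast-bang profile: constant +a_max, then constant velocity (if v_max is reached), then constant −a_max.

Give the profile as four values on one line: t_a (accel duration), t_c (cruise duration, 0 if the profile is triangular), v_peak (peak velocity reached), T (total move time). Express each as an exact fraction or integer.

t_a=3 t_c=0 v_peak=27 T=6

vₘ²/aₘ = 29²/9 = 841/9
81 < 841/9 so t_c = 0
v_peak = √(81·9) = √729 = 27
t_a = 27/9 = 3; t_c = 0
T = 2·3 = 6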